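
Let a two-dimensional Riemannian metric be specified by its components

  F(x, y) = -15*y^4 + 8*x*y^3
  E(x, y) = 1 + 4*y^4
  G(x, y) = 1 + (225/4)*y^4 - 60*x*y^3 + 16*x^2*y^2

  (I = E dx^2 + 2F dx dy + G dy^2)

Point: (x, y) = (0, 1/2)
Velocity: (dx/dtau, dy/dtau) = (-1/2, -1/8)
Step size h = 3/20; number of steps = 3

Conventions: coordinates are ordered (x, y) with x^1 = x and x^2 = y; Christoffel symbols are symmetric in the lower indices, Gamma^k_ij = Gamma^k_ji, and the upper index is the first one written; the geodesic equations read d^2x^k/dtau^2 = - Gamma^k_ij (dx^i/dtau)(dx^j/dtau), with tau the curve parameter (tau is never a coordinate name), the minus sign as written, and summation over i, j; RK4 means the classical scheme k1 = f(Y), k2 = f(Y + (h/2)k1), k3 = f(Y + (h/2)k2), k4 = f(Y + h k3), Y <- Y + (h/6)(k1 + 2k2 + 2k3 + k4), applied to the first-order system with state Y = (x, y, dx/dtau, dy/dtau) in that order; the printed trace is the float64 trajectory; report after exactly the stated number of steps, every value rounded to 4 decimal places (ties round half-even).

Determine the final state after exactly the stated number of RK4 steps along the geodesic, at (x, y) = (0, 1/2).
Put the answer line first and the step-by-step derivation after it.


Answer: x = -0.2262, y = 0.4487, dx/dtau = -0.5050, dy/dtau = -0.1038

f(Y) = (dx/dtau, dy/dtau, -Gamma^x_ij Y'^i Y'^j, -Gamma^y_ij Y'^i Y'^j) with the Gammas evaluated at the stage position; h = 0.150000; intermediate values shown to 6 dp
step 0: x = 0.0000, y = 0.5000, dx/dtau = -0.5000, dy/dtau = -0.1250
step 1:
  k1: at (x, y) = (0.000000, 0.500000), (dx/dtau, dy/dtau) = (-0.500000, -0.125000); Gamma_xxx = 0.000000, Gamma_xxy = 0.209836, Gamma_xyy = -0.786885, Gamma_yxx = 0.000000, Gamma_yxy = -0.786885, Gamma_yyy = 2.950820; k1 = (-0.500000, -0.125000, -0.013934, 0.052254)
  k2: at (x, y) = (-0.037500, 0.490625), (dx/dtau, dy/dtau) = (-0.501045, -0.121081); Gamma_xxx = 0.000000, Gamma_xxy = 0.198396, Gamma_xyy = -0.759148, Gamma_yxx = 0.000000, Gamma_yxy = -0.774312, Gamma_yyy = 2.962854; k2 = (-0.501045, -0.121081, -0.012943, 0.050513)
  k3: at (x, y) = (-0.037578, 0.490919), (dx/dtau, dy/dtau) = (-0.500971, -0.121212); Gamma_xxx = 0.000000, Gamma_xxy = 0.198360, Gamma_xyy = -0.759032, Gamma_yxx = 0.000000, Gamma_yxy = -0.774216, Gamma_yyy = 2.962573; k3 = (-0.500971, -0.121212, -0.012938, 0.050499)
  k4: at (x, y) = (-0.075146, 0.481818), (dx/dtau, dy/dtau) = (-0.501941, -0.117425); Gamma_xxx = 0.000000, Gamma_xxy = 0.187503, Gamma_xyy = -0.732378, Gamma_yxx = 0.000000, Gamma_yxy = -0.761622, Gamma_yyy = 2.974866; k4 = (-0.501941, -0.117425, -0.012004, 0.048761)
  Y <- Y + (h/6)(k1 + 2k2 + 2k3 + k4): x = -0.0751, y = 0.4818, dx/dtau = -0.5019, dy/dtau = -0.1174
step 2:
  k1: at (x, y) = (-0.075149, 0.481825), (dx/dtau, dy/dtau) = (-0.501943, -0.117424); Gamma_xxx = 0.000000, Gamma_xxy = 0.187501, Gamma_xyy = -0.732375, Gamma_yxx = 0.000000, Gamma_yxy = -0.761619, Gamma_yyy = 2.974859; k1 = (-0.501943, -0.117424, -0.012004, 0.048761)
  k2: at (x, y) = (-0.112795, 0.473018), (dx/dtau, dy/dtau) = (-0.502843, -0.113767); Gamma_xxx = 0.000000, Gamma_xxy = 0.177203, Gamma_xyy = -0.706767, Gamma_yxx = 0.000000, Gamma_yxy = -0.749022, Gamma_yyy = 2.987443; k2 = (-0.502843, -0.113767, -0.011127, 0.047032)
  k3: at (x, y) = (-0.112863, 0.473292), (dx/dtau, dy/dtau) = (-0.502777, -0.113897); Gamma_xxx = 0.000000, Gamma_xxy = 0.177186, Gamma_xyy = -0.706698, Gamma_yxx = 0.000000, Gamma_yxy = -0.748950, Gamma_yyy = 2.987160; k3 = (-0.502777, -0.113897, -0.011125, 0.047026)
  k4: at (x, y) = (-0.150566, 0.464740), (dx/dtau, dy/dtau) = (-0.503611, -0.110370); Gamma_xxx = 0.000000, Gamma_xxy = 0.167443, Gamma_xyy = -0.682158, Gamma_yxx = 0.000000, Gamma_yxy = -0.736406, Gamma_yyy = 3.000101; k4 = (-0.503611, -0.110370, -0.010304, 0.045318)
  Y <- Y + (h/6)(k1 + 2k2 + 2k3 + k4): x = -0.1506, y = 0.4647, dx/dtau = -0.5036, dy/dtau = -0.1104
step 3:
  k1: at (x, y) = (-0.150569, 0.464747), (dx/dtau, dy/dtau) = (-0.503613, -0.110369); Gamma_xxx = 0.000000, Gamma_xxy = 0.167442, Gamma_xyy = -0.682155, Gamma_yxx = 0.000000, Gamma_yxy = -0.736403, Gamma_yyy = 3.000094; k1 = (-0.503613, -0.110369, -0.010304, 0.045318)
  k2: at (x, y) = (-0.188340, 0.456469), (dx/dtau, dy/dtau) = (-0.504386, -0.106970); Gamma_xxx = 0.000000, Gamma_xxy = 0.158228, Gamma_xyy = -0.658640, Gamma_yxx = 0.000000, Gamma_yxy = -0.723925, Gamma_yyy = 3.013412; k2 = (-0.504386, -0.106970, -0.009538, 0.043636)
  k3: at (x, y) = (-0.188398, 0.456724), (dx/dtau, dy/dtau) = (-0.504328, -0.107096); Gamma_xxx = 0.000000, Gamma_xxy = 0.158224, Gamma_xyy = -0.658606, Gamma_yxx = 0.000000, Gamma_yxy = -0.723874, Gamma_yyy = 3.013123; k3 = (-0.504328, -0.107096, -0.009538, 0.043636)
  k4: at (x, y) = (-0.226218, 0.448682), (dx/dtau, dy/dtau) = (-0.505044, -0.103824); Gamma_xxx = 0.000000, Gamma_xxy = 0.149527, Gamma_xyy = -0.636116, Gamma_yxx = 0.000000, Gamma_yxy = -0.711505, Gamma_yyy = 3.026873; k4 = (-0.505044, -0.103824, -0.008824, 0.041988)
  Y <- Y + (h/6)(k1 + 2k2 + 2k3 + k4): x = -0.2262, y = 0.4487, dx/dtau = -0.5050, dy/dtau = -0.1038


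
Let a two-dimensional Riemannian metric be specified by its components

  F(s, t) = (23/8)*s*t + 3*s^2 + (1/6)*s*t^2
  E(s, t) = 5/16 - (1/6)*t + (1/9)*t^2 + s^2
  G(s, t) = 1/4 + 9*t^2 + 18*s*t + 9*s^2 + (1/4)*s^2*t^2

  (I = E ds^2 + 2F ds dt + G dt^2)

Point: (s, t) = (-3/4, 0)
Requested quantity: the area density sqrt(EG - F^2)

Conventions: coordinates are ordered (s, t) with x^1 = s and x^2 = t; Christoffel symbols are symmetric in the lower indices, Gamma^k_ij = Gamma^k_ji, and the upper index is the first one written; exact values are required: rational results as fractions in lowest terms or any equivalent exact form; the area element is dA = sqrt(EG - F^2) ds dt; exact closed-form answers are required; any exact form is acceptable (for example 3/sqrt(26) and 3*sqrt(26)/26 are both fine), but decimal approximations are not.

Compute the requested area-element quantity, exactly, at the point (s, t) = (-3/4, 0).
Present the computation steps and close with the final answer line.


E = 7/8, F = 27/16, G = 85/16; EG - F^2 = 461/256

Answer: sqrt(EG - F^2) = sqrt(461)/16


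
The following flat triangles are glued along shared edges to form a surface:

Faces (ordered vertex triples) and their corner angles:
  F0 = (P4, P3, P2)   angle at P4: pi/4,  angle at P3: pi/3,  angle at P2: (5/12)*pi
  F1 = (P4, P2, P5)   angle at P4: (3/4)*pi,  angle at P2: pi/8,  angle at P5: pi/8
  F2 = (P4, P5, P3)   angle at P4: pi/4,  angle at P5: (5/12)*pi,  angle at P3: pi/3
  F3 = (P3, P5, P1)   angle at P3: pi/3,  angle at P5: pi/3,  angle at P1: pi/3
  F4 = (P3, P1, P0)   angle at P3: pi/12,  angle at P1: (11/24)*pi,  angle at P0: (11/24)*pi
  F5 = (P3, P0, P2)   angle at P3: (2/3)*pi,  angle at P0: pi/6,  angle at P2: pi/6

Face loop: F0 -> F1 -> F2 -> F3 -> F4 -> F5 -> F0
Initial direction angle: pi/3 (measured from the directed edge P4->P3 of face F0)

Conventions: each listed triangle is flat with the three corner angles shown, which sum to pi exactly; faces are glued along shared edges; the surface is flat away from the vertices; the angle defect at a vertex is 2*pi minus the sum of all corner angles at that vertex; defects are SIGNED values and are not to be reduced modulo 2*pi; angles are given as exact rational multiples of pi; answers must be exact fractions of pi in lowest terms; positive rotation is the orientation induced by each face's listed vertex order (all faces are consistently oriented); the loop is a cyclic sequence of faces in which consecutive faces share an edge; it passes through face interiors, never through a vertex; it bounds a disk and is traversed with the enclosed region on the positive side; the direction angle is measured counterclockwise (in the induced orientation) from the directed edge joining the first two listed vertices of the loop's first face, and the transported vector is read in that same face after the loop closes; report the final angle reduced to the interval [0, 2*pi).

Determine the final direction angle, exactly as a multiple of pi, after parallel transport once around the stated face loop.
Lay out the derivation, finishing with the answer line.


enclosed vertex P3: corner angles sum to (7/4)*pi, defect = 2*pi - (7/4)*pi = pi/4
enclosed vertex P4: corner angles sum to (5/4)*pi, defect = 2*pi - (5/4)*pi = (3/4)*pi
by Gauss-Bonnet the loop rotates the vector by the enclosed defect sum (positive orientation, mod 2*pi)
final angle = pi/3 + pi = (4/3)*pi (mod 2*pi)

Answer: final direction angle = (4/3)*pi


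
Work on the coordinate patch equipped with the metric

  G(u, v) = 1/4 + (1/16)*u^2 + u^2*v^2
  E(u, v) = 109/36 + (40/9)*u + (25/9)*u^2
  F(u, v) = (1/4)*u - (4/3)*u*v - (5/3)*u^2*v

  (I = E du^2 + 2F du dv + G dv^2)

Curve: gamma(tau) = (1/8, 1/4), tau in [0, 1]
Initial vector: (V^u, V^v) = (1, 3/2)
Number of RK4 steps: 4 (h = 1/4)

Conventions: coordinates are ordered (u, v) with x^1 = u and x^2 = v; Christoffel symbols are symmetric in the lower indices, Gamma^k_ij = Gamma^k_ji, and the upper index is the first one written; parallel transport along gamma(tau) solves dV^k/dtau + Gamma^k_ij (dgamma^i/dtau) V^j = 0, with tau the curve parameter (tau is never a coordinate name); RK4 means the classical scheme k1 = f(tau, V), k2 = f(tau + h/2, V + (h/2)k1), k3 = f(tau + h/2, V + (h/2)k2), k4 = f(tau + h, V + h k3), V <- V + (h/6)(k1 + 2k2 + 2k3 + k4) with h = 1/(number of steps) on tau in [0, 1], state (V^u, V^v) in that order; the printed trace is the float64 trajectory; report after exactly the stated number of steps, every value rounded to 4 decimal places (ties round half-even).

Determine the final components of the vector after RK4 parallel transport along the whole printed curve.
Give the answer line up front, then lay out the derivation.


Answer: V^u = 1.0000, V^v = 1.5000

gamma'(tau) = (0, 0); f(tau, V)^k = -Gamma^k_ij(gamma(tau)) gamma'^i(tau) V^j; h = 1/4; intermediate values shown to 6 dp
curve data and Christoffel symbols at the stage parameters:
  tau = 0.000000: gamma = (0.125000, 0.250000), gamma' = (0.000000, 0.000000); Gamma_uuu = 0.705221, Gamma_uuv = 0.000290, Gamma_uvv = -0.057389, Gamma_vuu = -0.696807, Gamma_vuv = 0.062035, Gamma_vvv = 0.011648
  tau = 0.125000: gamma = (0.125000, 0.250000), gamma' = (0.000000, 0.000000); Gamma_uuu = 0.705221, Gamma_uuv = 0.000290, Gamma_uvv = -0.057389, Gamma_vuu = -0.696807, Gamma_vuv = 0.062035, Gamma_vvv = 0.011648
  tau = 0.250000: gamma = (0.125000, 0.250000), gamma' = (0.000000, 0.000000); Gamma_uuu = 0.705221, Gamma_uuv = 0.000290, Gamma_uvv = -0.057389, Gamma_vuu = -0.696807, Gamma_vuv = 0.062035, Gamma_vvv = 0.011648
  tau = 0.375000: gamma = (0.125000, 0.250000), gamma' = (0.000000, 0.000000); Gamma_uuu = 0.705221, Gamma_uuv = 0.000290, Gamma_uvv = -0.057389, Gamma_vuu = -0.696807, Gamma_vuv = 0.062035, Gamma_vvv = 0.011648
  tau = 0.500000: gamma = (0.125000, 0.250000), gamma' = (0.000000, 0.000000); Gamma_uuu = 0.705221, Gamma_uuv = 0.000290, Gamma_uvv = -0.057389, Gamma_vuu = -0.696807, Gamma_vuv = 0.062035, Gamma_vvv = 0.011648
  tau = 0.625000: gamma = (0.125000, 0.250000), gamma' = (0.000000, 0.000000); Gamma_uuu = 0.705221, Gamma_uuv = 0.000290, Gamma_uvv = -0.057389, Gamma_vuu = -0.696807, Gamma_vuv = 0.062035, Gamma_vvv = 0.011648
  tau = 0.750000: gamma = (0.125000, 0.250000), gamma' = (0.000000, 0.000000); Gamma_uuu = 0.705221, Gamma_uuv = 0.000290, Gamma_uvv = -0.057389, Gamma_vuu = -0.696807, Gamma_vuv = 0.062035, Gamma_vvv = 0.011648
  tau = 0.875000: gamma = (0.125000, 0.250000), gamma' = (0.000000, 0.000000); Gamma_uuu = 0.705221, Gamma_uuv = 0.000290, Gamma_uvv = -0.057389, Gamma_vuu = -0.696807, Gamma_vuv = 0.062035, Gamma_vvv = 0.011648
  tau = 1.000000: gamma = (0.125000, 0.250000), gamma' = (0.000000, 0.000000); Gamma_uuu = 0.705221, Gamma_uuv = 0.000290, Gamma_uvv = -0.057389, Gamma_vuu = -0.696807, Gamma_vuv = 0.062035, Gamma_vvv = 0.011648
step 0: V^u = 1.0000, V^v = 1.5000
step 1: k1 = (0.000000, 0.000000), k2 = (0.000000, 0.000000), k3 = (0.000000, 0.000000), k4 = (0.000000, 0.000000); V <- V + (h/6)(k1 + 2k2 + 2k3 + k4): V^u = 1.0000, V^v = 1.5000
step 2: k1 = (0.000000, 0.000000), k2 = (0.000000, 0.000000), k3 = (0.000000, 0.000000), k4 = (0.000000, 0.000000); V <- V + (h/6)(k1 + 2k2 + 2k3 + k4): V^u = 1.0000, V^v = 1.5000
step 3: k1 = (0.000000, 0.000000), k2 = (0.000000, 0.000000), k3 = (0.000000, 0.000000), k4 = (0.000000, 0.000000); V <- V + (h/6)(k1 + 2k2 + 2k3 + k4): V^u = 1.0000, V^v = 1.5000
step 4: k1 = (0.000000, 0.000000), k2 = (0.000000, 0.000000), k3 = (0.000000, 0.000000), k4 = (0.000000, 0.000000); V <- V + (h/6)(k1 + 2k2 + 2k3 + k4): V^u = 1.0000, V^v = 1.5000


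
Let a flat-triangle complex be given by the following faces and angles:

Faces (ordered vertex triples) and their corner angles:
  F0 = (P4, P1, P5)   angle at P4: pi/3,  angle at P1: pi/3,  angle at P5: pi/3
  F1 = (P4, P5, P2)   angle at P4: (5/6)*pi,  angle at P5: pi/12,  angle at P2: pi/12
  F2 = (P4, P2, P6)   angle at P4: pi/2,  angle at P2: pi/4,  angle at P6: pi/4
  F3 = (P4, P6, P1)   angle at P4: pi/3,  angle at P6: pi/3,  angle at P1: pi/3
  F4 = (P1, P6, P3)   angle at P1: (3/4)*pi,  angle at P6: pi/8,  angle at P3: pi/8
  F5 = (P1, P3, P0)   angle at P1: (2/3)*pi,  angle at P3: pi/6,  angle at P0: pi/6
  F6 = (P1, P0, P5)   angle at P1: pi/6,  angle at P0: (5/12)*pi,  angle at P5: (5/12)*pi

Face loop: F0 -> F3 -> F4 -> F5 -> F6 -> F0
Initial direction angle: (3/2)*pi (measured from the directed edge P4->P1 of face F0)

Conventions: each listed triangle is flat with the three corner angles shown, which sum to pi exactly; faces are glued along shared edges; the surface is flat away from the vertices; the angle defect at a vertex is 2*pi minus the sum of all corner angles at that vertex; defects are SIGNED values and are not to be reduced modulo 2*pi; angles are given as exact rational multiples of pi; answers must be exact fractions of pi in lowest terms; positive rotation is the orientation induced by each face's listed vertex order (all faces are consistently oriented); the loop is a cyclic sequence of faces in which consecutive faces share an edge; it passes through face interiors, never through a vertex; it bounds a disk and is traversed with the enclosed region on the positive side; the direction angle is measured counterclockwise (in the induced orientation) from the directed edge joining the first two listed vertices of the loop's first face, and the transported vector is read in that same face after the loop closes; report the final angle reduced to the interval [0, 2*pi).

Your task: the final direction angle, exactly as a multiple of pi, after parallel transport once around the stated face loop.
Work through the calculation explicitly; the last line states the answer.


enclosed vertex P1: corner angles sum to (9/4)*pi, defect = 2*pi - (9/4)*pi = -pi/4
by Gauss-Bonnet the loop rotates the vector by the enclosed defect sum (positive orientation, mod 2*pi)
final angle = (3/2)*pi - pi/4 = (5/4)*pi (mod 2*pi)

Answer: final direction angle = (5/4)*pi


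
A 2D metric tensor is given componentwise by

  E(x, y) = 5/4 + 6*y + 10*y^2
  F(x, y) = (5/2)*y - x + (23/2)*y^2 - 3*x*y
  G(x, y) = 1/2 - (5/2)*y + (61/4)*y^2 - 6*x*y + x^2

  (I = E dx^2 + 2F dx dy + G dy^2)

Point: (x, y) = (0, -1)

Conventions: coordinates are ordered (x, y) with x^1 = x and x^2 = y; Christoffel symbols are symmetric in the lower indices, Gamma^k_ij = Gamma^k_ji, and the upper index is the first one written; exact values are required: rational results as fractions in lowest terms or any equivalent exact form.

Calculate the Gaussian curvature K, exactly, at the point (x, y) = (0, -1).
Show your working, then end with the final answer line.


E = 21/4, F = 9, G = 73/4, EG - F^2 = 237/16 at the point
E_x = 0, E_y = -14, F_x = 2, F_y = -41/2, G_x = 6, G_y = -33
E_yy = 20, F_xy = -3, G_xx = 2
K follows from Brioschi's formula, (det M1 - det M2)/(EG - F^2)^2.
M1 = [[-E_yy/2 + F_xy - G_xx/2, E_x/2, F_x - E_y/2], [F_y - G_x/2, E, F], [G_y/2, F, G]] = [[-14, 0, 9], [-47/2, 21/4, 9], [-33/2, 9, 73/4]]; det M1 = -5325/4
M2 = [[0, E_y/2, G_x/2], [E_y/2, E, F], [G_x/2, F, G]] = [[0, -7, 3], [-7, 21/4, 9], [3, 9, 73/4]]; det M2 = -2639/2
det M1 - det M2 = -47/4; K = -47/4 / (237/16)^2 = -3008/56169

Answer: K = -3008/56169


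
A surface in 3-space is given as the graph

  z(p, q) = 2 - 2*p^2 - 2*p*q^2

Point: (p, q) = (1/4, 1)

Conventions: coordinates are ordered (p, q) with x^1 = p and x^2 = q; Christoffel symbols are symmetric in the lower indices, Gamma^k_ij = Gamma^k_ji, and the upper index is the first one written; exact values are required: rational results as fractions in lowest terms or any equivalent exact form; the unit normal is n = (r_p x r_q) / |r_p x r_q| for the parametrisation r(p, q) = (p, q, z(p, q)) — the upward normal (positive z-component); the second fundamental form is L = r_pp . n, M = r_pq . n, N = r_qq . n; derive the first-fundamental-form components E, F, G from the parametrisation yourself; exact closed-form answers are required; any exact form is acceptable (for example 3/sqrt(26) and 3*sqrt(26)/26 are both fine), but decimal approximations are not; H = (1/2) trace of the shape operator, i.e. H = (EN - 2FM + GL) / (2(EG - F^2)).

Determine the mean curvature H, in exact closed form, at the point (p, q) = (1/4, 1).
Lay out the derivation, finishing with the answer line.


z_p = -3, z_q = -1, z_pp = -4, z_pq = -4, z_qq = -1
E = 10, F = 3, G = 2; answer radicand W^2 = 11
unnormalised second-form numerators: l = -4, m = -4, n = -1; L = l/sqrt(11), and similarly M = m/sqrt(W^2), N = n/sqrt(W^2)
H = (E*n - 2*F*m + G*l) / (2*(EG - F^2)*sqrt(W^2)); E*n - 2*F*m + G*l = 6, EG - F^2 = 11, so H = (3/11)/sqrt(11)

Answer: H = 3*sqrt(11)/121


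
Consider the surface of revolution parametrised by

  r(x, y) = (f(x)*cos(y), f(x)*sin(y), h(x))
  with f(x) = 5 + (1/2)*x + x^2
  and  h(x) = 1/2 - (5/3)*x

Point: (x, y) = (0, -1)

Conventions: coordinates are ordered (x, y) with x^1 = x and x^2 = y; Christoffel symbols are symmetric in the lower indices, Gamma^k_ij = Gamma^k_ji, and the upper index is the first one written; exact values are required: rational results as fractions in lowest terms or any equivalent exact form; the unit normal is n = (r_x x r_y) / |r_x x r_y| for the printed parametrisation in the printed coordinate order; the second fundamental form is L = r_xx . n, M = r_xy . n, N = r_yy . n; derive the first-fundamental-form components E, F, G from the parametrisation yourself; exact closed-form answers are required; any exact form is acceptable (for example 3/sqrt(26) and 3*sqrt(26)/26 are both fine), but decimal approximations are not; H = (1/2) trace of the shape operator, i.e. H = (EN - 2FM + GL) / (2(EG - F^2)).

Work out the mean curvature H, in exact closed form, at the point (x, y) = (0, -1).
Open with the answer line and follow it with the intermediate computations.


Answer: H = 251*sqrt(109)/11881

f = 5, f' = 1/2, f'' = 2, h' = -5/3, h'' = 0
E = 109/36, F = 0, G = 25; answer radicand W^2 = 109/36
unnormalised second-form numerators: l = 10/3, m = 0, n = -25/3; L = l/sqrt(109/36), and similarly M = m/sqrt(W^2), N = n/sqrt(W^2)
H = (E*n - 2*F*m + G*l) / (2*(EG - F^2)*sqrt(W^2)); E*n - 2*F*m + G*l = 6275/108, EG - F^2 = 2725/36, so H = (251/654)/sqrt(109/36)


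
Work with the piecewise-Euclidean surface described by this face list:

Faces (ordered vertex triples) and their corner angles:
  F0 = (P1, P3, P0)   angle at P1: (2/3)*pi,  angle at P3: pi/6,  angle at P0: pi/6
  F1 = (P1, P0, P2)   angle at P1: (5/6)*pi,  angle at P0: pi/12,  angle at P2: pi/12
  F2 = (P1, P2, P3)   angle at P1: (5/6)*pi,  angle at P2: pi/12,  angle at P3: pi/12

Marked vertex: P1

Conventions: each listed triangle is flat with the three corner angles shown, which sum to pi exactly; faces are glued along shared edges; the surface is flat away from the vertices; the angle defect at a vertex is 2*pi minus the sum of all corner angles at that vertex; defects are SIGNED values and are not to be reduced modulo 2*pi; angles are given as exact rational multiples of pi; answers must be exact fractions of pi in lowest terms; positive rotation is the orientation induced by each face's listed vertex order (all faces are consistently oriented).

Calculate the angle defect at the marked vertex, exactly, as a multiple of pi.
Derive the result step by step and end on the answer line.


Sum of corner angles at P1: (7/3)*pi
defect = 2*pi - (7/3)*pi

Answer: defect(P1) = -pi/3


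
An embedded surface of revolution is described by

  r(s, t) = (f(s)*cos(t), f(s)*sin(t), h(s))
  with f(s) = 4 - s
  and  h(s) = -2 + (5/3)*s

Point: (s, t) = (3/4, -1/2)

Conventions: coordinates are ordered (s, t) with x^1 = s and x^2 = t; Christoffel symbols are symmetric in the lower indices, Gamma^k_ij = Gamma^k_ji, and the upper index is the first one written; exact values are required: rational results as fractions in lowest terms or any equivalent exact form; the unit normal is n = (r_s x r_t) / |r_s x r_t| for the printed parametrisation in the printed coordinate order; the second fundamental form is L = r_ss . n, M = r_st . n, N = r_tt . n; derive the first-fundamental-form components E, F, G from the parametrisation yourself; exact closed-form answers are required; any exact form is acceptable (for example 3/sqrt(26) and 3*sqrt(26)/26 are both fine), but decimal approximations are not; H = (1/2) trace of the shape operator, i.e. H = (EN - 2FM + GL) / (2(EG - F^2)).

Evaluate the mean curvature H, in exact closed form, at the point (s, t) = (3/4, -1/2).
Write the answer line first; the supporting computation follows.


Answer: H = 5*sqrt(34)/221

f = 13/4, f' = -1, f'' = 0, h' = 5/3, h'' = 0
E = 34/9, F = 0, G = 169/16; answer radicand W^2 = 34/9
unnormalised second-form numerators: l = 0, m = 0, n = 65/12; L = l/sqrt(34/9), and similarly M = m/sqrt(W^2), N = n/sqrt(W^2)
H = (E*n - 2*F*m + G*l) / (2*(EG - F^2)*sqrt(W^2)); E*n - 2*F*m + G*l = 1105/54, EG - F^2 = 2873/72, so H = (10/39)/sqrt(34/9)


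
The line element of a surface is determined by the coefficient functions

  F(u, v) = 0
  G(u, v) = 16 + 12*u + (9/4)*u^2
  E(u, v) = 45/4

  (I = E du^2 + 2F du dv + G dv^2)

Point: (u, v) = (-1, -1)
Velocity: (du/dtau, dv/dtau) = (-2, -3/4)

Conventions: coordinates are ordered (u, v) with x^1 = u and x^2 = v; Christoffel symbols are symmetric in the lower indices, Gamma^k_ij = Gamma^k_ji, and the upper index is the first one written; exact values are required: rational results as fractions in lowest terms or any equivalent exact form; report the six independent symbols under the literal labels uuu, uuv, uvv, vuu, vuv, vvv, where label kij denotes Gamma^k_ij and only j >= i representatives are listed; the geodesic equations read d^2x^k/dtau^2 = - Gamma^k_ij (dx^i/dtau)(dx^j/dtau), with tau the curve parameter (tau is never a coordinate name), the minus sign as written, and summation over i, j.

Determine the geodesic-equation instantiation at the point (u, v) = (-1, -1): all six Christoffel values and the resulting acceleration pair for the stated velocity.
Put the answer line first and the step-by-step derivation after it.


Answer: Gamma_uuu = 0, Gamma_uuv = 0, Gamma_uvv = -1/3, Gamma_vuu = 0, Gamma_vuv = 3/5, Gamma_vvv = 0; accelerations (d^2u/dtau^2, d^2v/dtau^2) = (3/16, -9/5)

E = 45/4, F = 0, G = 25/4 at the point
E_u = 0, E_v = 0, F_u = 0, F_v = 0, G_u = 15/2, G_v = 0
EG - F^2 = 1125/16;  g^inv = (16/1125) * [[25/4, 0], [0, 45/4]]
first-kind symbols [ij,l] = (1/2)(d_i g_jl + d_j g_il - d_l g_ij): [uu,u] = E_u/2 = 0, [uu,v] = F_u - E_v/2 = 0, [uv,u] = E_v/2 = 0, [uv,v] = G_u/2 = 15/4, [vv,u] = F_v - G_u/2 = -15/4, [vv,v] = G_v/2 = 0
Gamma^u_ij = (G*[ij,u] - F*[ij,v])/(EG - F^2), Gamma^v_ij = (E*[ij,v] - F*[ij,u])/(EG - F^2)
Gamma_uuu = 0, Gamma_uuv = 0, Gamma_uvv = -1/3, Gamma_vuu = 0, Gamma_vuv = 3/5, Gamma_vvv = 0
d^2u/dtau^2 = -(Gamma_uuu*(-2)^2 + 2*Gamma_uuv*(-2)*(-3/4) + Gamma_uvv*(-3/4)^2) = 3/16
d^2v/dtau^2 = -(Gamma_vuu*(-2)^2 + 2*Gamma_vuv*(-2)*(-3/4) + Gamma_vvv*(-3/4)^2) = -9/5


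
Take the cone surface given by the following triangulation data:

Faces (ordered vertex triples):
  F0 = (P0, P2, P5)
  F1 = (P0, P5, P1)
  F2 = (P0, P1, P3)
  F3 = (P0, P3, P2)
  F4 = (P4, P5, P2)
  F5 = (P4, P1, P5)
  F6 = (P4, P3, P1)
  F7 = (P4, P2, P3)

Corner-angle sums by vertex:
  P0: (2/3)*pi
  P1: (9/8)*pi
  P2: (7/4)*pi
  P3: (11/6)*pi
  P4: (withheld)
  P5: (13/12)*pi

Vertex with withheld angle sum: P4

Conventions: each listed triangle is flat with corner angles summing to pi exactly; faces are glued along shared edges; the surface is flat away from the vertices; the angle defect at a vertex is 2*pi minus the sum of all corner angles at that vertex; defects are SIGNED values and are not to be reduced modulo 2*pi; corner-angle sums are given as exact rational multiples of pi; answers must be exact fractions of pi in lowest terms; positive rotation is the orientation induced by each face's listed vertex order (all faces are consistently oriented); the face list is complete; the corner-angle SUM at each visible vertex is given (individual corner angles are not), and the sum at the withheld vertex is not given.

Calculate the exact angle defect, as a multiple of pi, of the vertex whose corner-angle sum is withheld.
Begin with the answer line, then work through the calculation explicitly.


Answer: defect(P4) = (11/24)*pi

V = 6, E = 12, F = 8; chi = V - E + F = 2
Gauss-Bonnet: total defect = 2*pi*chi = 4*pi; visible defects sum to (85/24)*pi


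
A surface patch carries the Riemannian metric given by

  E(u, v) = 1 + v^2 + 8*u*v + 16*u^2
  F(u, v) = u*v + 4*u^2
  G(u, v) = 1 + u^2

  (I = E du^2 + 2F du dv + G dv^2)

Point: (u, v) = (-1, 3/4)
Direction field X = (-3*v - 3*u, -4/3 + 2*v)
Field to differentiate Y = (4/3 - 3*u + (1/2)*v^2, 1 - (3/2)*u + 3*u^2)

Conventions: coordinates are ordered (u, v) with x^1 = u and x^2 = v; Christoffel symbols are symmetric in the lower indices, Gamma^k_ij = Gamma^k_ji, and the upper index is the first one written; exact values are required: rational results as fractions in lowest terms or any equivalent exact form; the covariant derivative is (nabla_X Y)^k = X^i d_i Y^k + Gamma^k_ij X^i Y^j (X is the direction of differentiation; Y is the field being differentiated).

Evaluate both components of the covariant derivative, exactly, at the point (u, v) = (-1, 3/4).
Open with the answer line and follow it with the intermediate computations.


Answer: (nabla_X Y)^u = -201815/28944, (nabla_X Y)^v = -102991/14472

E = 185/16, F = 13/4, G = 2 at the point
E_u = -26, E_v = -13/2, F_u = -29/4, F_v = -1, G_u = -2, G_v = 0
EG - F^2 = 201/16;  g^inv = (16/201) * [[2, -13/4], [-13/4, 185/16]]
first-kind symbols [ij,l] = (1/2)(d_i g_jl + d_j g_il - d_l g_ij): [uu,u] = E_u/2 = -13, [uu,v] = F_u - E_v/2 = -4, [uv,u] = E_v/2 = -13/4, [uv,v] = G_u/2 = -1, [vv,u] = F_v - G_u/2 = 0, [vv,v] = G_v/2 = 0
Gamma^u_ij = (G*[ij,u] - F*[ij,v])/(EG - F^2), Gamma^v_ij = (E*[ij,v] - F*[ij,u])/(EG - F^2)
Gamma_uuu = -208/201, Gamma_uuv = -52/201, Gamma_uvv = 0, Gamma_vuu = -64/201, Gamma_vuv = -16/201, Gamma_vvv = 0
X = (3/4, 1/6), Y = (443/96, 11/2) at the point


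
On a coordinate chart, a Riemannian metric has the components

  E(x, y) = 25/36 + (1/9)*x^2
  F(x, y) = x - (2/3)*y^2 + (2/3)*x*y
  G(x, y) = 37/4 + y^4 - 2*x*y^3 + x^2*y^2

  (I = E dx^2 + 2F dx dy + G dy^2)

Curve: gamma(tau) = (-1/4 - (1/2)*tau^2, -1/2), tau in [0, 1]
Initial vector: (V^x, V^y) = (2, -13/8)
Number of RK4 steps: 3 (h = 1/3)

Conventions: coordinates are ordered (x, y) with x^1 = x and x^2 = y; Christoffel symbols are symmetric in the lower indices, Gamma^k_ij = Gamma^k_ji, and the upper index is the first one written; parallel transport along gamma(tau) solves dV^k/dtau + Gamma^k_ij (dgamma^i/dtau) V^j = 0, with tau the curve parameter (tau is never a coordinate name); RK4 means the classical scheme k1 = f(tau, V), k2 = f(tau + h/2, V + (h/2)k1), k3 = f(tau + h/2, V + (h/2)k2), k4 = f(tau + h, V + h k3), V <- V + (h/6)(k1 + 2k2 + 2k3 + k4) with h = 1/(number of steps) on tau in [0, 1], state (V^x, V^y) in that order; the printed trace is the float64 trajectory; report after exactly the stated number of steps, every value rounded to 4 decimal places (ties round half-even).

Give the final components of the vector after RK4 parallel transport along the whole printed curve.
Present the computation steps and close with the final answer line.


gamma'(tau) = (-tau, 0); f(tau, V)^k = -Gamma^k_ij(gamma(tau)) gamma'^i(tau) V^j; h = 1/3; intermediate values shown to 6 dp
curve data and Christoffel symbols at the stage parameters:
  tau = 0.000000: gamma = (-0.250000, -0.500000), gamma' = (0.000000, 0.000000); Gamma_xxx = -0.005504, Gamma_xxy = 0.003261, Gamma_xyy = 0.629720, Gamma_yxx = 0.071753, Gamma_yxy = 0.006863, Gamma_yyy = 0.012536
  tau = 0.166667: gamma = (-0.263889, -0.500000), gamma' = (-0.166667, 0.000000); Gamma_xxx = -0.006768, Gamma_xxy = 0.003166, Gamma_xyy = 0.621453, Gamma_yxx = 0.071713, Gamma_yxy = 0.006489, Gamma_yyy = 0.013601
  tau = 0.333333: gamma = (-0.305556, -0.500000), gamma' = (-0.333333, 0.000000); Gamma_xxx = -0.010557, Gamma_xxy = 0.002818, Gamma_xyy = 0.596593, Gamma_yxx = 0.071576, Gamma_yxy = 0.005363, Gamma_yyy = 0.016572
  tau = 0.500000: gamma = (-0.375000, -0.500000), gamma' = (-0.500000, 0.000000); Gamma_xxx = -0.016851, Gamma_xxy = 0.002035, Gamma_xyy = 0.554973, Gamma_yxx = 0.071283, Gamma_yxy = 0.003469, Gamma_yyy = 0.020767
  tau = 0.666667: gamma = (-0.472222, -0.500000), gamma' = (-0.666667, 0.000000); Gamma_xxx = -0.025597, Gamma_xxy = 0.000521, Gamma_xyy = 0.496321, Gamma_yxx = 0.070738, Gamma_yxy = 0.000778, Gamma_yyy = 0.025042
  tau = 0.833333: gamma = (-0.597222, -0.500000), gamma' = (-0.833333, 0.000000); Gamma_xxx = -0.036680, Gamma_xxy = -0.002121, Gamma_xyy = 0.420270, Gamma_yxx = 0.069815, Gamma_yxy = -0.002756, Gamma_yyy = 0.027772
  tau = 1.000000: gamma = (-0.750000, -0.500000), gamma' = (-1.000000, 0.000000); Gamma_xxx = -0.049884, Gamma_xxy = -0.006343, Gamma_xyy = 0.326407, Gamma_yxx = 0.068361, Gamma_yxy = -0.007202, Gamma_yyy = 0.026858
step 0: V^x = 2.0000, V^y = -1.6250
step 1: k1 = (0.000000, 0.000000), k2 = (-0.003114, 0.022147), k3 = (-0.003111, 0.022145), k4 = (-0.008554, 0.044801); V <- V + (h/6)(k1 + 2k2 + 2k3 + k4): V^x = 1.9988, V^y = -1.6176
step 2: k1 = (-0.008553, 0.044798), k2 = (-0.018468, 0.068398), k3 = (-0.018450, 0.068346), k4 = (-0.034558, 0.093146); V <- V + (h/6)(k1 + 2k2 + 2k3 + k4): V^x = 1.9923, V^y = -1.5947
step 3: k1 = (-0.034552, 0.093129), k2 = (-0.057932, 0.119204), k3 = (-0.057820, 0.118967), k4 = (-0.088560, 0.146081); V <- V + (h/6)(k1 + 2k2 + 2k3 + k4): V^x = 1.9726, V^y = -1.5550

Answer: V^x = 1.9726, V^y = -1.5550


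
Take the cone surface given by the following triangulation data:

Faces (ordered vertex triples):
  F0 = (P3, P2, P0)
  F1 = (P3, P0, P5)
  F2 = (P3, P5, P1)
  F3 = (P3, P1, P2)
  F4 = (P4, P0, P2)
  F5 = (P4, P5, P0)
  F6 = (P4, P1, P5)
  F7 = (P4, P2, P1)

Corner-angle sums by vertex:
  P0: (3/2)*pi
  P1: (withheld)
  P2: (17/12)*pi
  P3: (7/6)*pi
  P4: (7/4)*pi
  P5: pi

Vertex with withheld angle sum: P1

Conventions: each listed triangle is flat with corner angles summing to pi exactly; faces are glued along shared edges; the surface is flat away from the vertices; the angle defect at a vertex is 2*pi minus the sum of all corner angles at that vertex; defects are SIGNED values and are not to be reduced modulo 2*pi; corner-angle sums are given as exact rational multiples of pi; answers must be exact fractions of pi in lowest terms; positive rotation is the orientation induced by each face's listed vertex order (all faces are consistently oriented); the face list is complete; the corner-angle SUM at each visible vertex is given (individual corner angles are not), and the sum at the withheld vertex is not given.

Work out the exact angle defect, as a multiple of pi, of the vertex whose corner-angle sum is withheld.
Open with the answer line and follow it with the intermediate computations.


Answer: defect(P1) = (5/6)*pi

V = 6, E = 12, F = 8; chi = V - E + F = 2
Gauss-Bonnet: total defect = 2*pi*chi = 4*pi; visible defects sum to (19/6)*pi


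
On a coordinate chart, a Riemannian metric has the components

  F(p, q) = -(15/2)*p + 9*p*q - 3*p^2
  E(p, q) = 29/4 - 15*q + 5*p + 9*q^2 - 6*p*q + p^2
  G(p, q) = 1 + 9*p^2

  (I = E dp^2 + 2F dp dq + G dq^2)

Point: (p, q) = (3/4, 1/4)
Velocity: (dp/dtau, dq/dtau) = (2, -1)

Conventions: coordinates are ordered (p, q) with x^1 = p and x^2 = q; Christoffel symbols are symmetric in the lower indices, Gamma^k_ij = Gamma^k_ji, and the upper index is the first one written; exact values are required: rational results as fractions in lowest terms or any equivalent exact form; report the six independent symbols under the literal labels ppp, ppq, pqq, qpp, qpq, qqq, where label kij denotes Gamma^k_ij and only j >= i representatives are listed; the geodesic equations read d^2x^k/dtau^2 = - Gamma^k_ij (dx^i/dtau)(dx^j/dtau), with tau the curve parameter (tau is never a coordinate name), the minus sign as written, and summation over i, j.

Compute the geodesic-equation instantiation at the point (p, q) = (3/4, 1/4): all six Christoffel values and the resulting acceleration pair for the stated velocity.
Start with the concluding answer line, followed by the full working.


Answer: Gamma_ppp = 40/197, Gamma_ppq = -120/197, Gamma_pqq = 0, Gamma_qpp = -36/197, Gamma_qpq = 108/197, Gamma_qqq = 0; accelerations (d^2p/dtau^2, d^2q/dtau^2) = (-640/197, 576/197)

E = 29/4, F = -45/8, G = 97/16 at the point
E_p = 5, E_q = -15, F_p = -39/4, F_q = 27/4, G_p = 27/2, G_q = 0
EG - F^2 = 197/16;  g^inv = (16/197) * [[97/16, 45/8], [45/8, 29/4]]
first-kind symbols [ij,l] = (1/2)(d_i g_jl + d_j g_il - d_l g_ij): [pp,p] = E_p/2 = 5/2, [pp,q] = F_p - E_q/2 = -9/4, [pq,p] = E_q/2 = -15/2, [pq,q] = G_p/2 = 27/4, [qq,p] = F_q - G_p/2 = 0, [qq,q] = G_q/2 = 0
Gamma^p_ij = (G*[ij,p] - F*[ij,q])/(EG - F^2), Gamma^q_ij = (E*[ij,q] - F*[ij,p])/(EG - F^2)
Gamma_ppp = 40/197, Gamma_ppq = -120/197, Gamma_pqq = 0, Gamma_qpp = -36/197, Gamma_qpq = 108/197, Gamma_qqq = 0
d^2p/dtau^2 = -(Gamma_ppp*(2)^2 + 2*Gamma_ppq*(2)*(-1) + Gamma_pqq*(-1)^2) = -640/197
d^2q/dtau^2 = -(Gamma_qpp*(2)^2 + 2*Gamma_qpq*(2)*(-1) + Gamma_qqq*(-1)^2) = 576/197


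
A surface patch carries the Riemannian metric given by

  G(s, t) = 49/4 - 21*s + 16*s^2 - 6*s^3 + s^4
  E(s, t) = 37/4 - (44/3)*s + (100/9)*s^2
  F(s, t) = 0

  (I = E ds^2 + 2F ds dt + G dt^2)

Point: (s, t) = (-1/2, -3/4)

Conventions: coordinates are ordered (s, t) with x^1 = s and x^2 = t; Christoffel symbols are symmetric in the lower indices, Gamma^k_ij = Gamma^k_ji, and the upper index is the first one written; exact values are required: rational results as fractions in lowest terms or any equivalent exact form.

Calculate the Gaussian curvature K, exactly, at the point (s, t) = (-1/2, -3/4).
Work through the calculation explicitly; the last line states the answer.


E = 697/36, F = 0, G = 441/16, EG - F^2 = 34153/64 at the point
E_s = -232/9, E_t = 0, F_s = 0, F_t = 0, G_s = -42, G_t = 0
E_tt = 0, F_st = 0, G_ss = 53
K follows from Brioschi's formula, (det M1 - det M2)/(EG - F^2)^2.
M1 = [[-E_tt/2 + F_st - G_ss/2, E_s/2, F_s - E_t/2], [F_t - G_s/2, E, F], [G_t/2, F, G]] = [[-53/2, -116/9, 0], [21, 697/36, 0], [0, 0, 441/16]]; det M1 = -855197/128
M2 = [[0, E_t/2, G_s/2], [E_t/2, E, F], [G_s/2, F, G]] = [[0, 0, -21], [0, 697/36, 0], [-21, 0, 441/16]]; det M2 = -34153/4
det M1 - det M2 = 237699/128; K = 237699/128 / (34153/64)^2 = 3168/485809

Answer: K = 3168/485809


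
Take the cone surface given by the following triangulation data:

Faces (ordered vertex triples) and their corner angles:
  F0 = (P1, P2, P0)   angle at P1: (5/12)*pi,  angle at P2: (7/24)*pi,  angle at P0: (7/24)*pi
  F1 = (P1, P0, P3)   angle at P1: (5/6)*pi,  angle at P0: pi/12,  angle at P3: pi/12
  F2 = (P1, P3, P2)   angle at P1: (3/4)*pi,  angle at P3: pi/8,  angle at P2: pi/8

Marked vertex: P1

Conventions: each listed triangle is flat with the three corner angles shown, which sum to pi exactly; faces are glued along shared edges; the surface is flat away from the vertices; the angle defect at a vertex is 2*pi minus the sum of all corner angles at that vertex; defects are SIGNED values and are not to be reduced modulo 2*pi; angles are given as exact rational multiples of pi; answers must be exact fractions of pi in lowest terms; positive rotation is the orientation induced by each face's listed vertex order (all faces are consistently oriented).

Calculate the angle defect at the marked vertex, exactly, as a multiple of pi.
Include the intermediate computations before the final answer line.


Sum of corner angles at P1: 2*pi
defect = 2*pi - 2*pi

Answer: defect(P1) = 0


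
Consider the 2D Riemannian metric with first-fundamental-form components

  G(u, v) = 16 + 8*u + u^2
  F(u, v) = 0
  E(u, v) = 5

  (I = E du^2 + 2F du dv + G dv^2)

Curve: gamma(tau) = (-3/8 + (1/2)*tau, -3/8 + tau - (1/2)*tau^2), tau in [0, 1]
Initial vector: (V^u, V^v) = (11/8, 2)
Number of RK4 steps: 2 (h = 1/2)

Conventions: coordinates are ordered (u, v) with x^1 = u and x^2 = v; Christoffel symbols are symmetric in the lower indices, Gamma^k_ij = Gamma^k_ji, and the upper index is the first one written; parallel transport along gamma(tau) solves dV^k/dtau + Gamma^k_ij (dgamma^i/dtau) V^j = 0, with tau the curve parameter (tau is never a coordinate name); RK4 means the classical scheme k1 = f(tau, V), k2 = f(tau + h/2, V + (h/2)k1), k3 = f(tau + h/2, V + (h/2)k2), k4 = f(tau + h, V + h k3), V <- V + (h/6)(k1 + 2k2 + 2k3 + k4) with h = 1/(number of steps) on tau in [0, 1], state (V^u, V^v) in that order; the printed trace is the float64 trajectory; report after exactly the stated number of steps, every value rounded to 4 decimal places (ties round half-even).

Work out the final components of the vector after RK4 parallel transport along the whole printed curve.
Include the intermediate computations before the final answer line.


gamma'(tau) = (1/2, 1 - tau); f(tau, V)^k = -Gamma^k_ij(gamma(tau)) gamma'^i(tau) V^j; h = 1/2; intermediate values shown to 6 dp
curve data and Christoffel symbols at the stage parameters:
  tau = 0.000000: gamma = (-0.375000, -0.375000), gamma' = (0.500000, 1.000000); Gamma_uuu = 0.000000, Gamma_uuv = 0.000000, Gamma_uvv = -0.725000, Gamma_vuu = 0.000000, Gamma_vuv = 0.275862, Gamma_vvv = 0.000000
  tau = 0.250000: gamma = (-0.250000, -0.156250), gamma' = (0.500000, 0.750000); Gamma_uuu = 0.000000, Gamma_uuv = 0.000000, Gamma_uvv = -0.750000, Gamma_vuu = 0.000000, Gamma_vuv = 0.266667, Gamma_vvv = 0.000000
  tau = 0.500000: gamma = (-0.125000, 0.000000), gamma' = (0.500000, 0.500000); Gamma_uuu = 0.000000, Gamma_uuv = 0.000000, Gamma_uvv = -0.775000, Gamma_vuu = 0.000000, Gamma_vuv = 0.258065, Gamma_vvv = 0.000000
  tau = 0.750000: gamma = (0.000000, 0.093750), gamma' = (0.500000, 0.250000); Gamma_uuu = 0.000000, Gamma_uuv = 0.000000, Gamma_uvv = -0.800000, Gamma_vuu = 0.000000, Gamma_vuv = 0.250000, Gamma_vvv = 0.000000
  tau = 1.000000: gamma = (0.125000, 0.125000), gamma' = (0.500000, 0.000000); Gamma_uuu = 0.000000, Gamma_uuv = 0.000000, Gamma_uvv = -0.825000, Gamma_vuu = 0.000000, Gamma_vuv = 0.242424, Gamma_vvv = 0.000000
step 0: V^u = 1.3750, V^v = 2.0000
step 1: k1 = (1.450000, -0.655172), k2 = (1.032866, -0.592328), k3 = (1.041704, -0.573566), k4 = (0.663872, -0.465686); V <- V + (h/6)(k1 + 2k2 + 2k3 + k4): V^u = 1.8969, V^v = 1.7123
step 2: k1 = (0.663508, -0.465703), k2 = (0.319171, -0.328406), k3 = (0.326036, -0.327317), k4 = (0.000000, -0.187712); V <- V + (h/6)(k1 + 2k2 + 2k3 + k4): V^u = 2.0597, V^v = 1.5485

Answer: V^u = 2.0597, V^v = 1.5485


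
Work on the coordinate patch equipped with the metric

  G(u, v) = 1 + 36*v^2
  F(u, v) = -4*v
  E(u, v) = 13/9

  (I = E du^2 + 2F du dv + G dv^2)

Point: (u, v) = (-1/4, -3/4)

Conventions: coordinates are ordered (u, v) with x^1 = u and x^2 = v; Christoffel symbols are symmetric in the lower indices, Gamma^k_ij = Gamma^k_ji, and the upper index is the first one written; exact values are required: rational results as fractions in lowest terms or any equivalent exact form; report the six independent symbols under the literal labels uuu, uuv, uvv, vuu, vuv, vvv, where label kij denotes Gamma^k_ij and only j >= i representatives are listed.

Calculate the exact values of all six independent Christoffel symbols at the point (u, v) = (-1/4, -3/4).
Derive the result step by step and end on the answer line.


E = 13/9, F = 3, G = 85/4 at the point
E_u = 0, E_v = 0, F_u = 0, F_v = -4, G_u = 0, G_v = -54
EG - F^2 = 781/36;  g^inv = (36/781) * [[85/4, -3], [-3, 13/9]]
first-kind symbols [ij,l] = (1/2)(d_i g_jl + d_j g_il - d_l g_ij): [uu,u] = E_u/2 = 0, [uu,v] = F_u - E_v/2 = 0, [uv,u] = E_v/2 = 0, [uv,v] = G_u/2 = 0, [vv,u] = F_v - G_u/2 = -4, [vv,v] = G_v/2 = -27
Gamma^u_ij = (G*[ij,u] - F*[ij,v])/(EG - F^2), Gamma^v_ij = (E*[ij,v] - F*[ij,u])/(EG - F^2)

Answer: Gamma_uuu = 0, Gamma_uuv = 0, Gamma_uvv = -144/781, Gamma_vuu = 0, Gamma_vuv = 0, Gamma_vvv = -972/781
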